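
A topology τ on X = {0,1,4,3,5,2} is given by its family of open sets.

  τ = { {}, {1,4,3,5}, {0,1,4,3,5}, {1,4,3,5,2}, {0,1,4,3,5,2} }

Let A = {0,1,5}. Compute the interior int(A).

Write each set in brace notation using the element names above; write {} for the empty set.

U open, U⊆A: {}. int(A) = ⋃ = {}

{}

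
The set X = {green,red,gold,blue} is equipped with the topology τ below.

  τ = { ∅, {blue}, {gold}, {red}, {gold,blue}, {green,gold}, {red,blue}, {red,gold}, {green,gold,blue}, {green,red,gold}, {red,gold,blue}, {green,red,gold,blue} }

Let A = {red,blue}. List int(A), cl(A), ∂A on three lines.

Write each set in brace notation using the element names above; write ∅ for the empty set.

int(A) = {red,blue}
cl(A)  = {red,blue}
∂A     = ∅

open subsets of A: ∅, {red}, {blue}, {red,blue}; so int(A) = {red,blue}
closure: X∖int(X∖A) = X∖{green,gold} = {red,blue}
∂A = {red,blue} minus {red,blue} = ∅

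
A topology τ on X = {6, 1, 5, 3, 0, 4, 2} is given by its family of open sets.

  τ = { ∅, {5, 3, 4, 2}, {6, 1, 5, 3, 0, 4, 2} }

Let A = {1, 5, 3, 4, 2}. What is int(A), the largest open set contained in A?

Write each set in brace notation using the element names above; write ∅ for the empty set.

U open, U⊆A: ∅, {5, 3, 4, 2}. int(A) = ⋃ = {5, 3, 4, 2}

{5, 3, 4, 2}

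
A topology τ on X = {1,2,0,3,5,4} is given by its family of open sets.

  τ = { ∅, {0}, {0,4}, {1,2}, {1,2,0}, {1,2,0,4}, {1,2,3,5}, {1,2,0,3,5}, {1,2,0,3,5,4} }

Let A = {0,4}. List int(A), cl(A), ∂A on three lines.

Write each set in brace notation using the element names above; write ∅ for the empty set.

U open, U⊆A: ∅, {0}, {0,4}. int(A) = ⋃ = {0,4}
X∖A={1,2,3,5}, int(X∖A)={1,2,3,5}, hence cl(A)={0,4}
∂A: remove int from cl → ∅

int(A) = {0,4}
cl(A)  = {0,4}
∂A     = ∅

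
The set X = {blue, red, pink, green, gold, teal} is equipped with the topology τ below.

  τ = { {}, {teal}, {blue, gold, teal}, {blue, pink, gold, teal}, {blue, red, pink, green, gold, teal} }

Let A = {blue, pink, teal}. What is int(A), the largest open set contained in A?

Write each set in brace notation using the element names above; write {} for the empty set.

open subsets of A: {}, {teal}; so int(A) = {teal}

{teal}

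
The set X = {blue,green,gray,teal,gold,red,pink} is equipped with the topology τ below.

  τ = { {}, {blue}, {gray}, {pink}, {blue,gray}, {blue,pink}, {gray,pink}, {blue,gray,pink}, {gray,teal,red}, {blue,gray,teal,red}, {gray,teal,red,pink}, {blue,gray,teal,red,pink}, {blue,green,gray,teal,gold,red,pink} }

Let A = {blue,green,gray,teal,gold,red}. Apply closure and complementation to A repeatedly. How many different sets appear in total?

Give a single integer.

cl via duality: int({pink}) = {pink}, so X∖{pink} = {blue,green,gray,teal,gold,red}
Write k for closure, c for complement:
  1. A     = {blue,green,gray,teal,gold,red}
  2. cA    = {pink}
  3. kcA   = {green,gold,pink}
  4. ckcA  = {blue,gray,teal,red}
applying k or c yields no new set

4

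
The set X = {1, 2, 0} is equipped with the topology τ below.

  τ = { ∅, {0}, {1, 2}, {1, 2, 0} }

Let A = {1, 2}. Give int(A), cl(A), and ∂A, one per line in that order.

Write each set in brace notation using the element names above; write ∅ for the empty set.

open subsets of A: ∅, {1, 2}; so int(A) = {1, 2}
closure: X∖int(X∖A) = X∖{0} = {1, 2}
∂A = {1, 2} minus {1, 2} = ∅

int(A) = {1, 2}
cl(A)  = {1, 2}
∂A     = ∅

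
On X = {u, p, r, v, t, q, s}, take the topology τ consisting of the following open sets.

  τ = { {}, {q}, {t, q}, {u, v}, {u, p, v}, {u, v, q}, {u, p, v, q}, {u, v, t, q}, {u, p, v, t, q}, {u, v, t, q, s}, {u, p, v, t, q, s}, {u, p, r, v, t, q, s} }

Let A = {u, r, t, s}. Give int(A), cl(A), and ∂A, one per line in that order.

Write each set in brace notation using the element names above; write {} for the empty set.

opens ⊆ A: {}; union → int = {}
complement {p, v, q}; its interior {q}; cl(A) = X∖{q} = {u, p, r, v, t, s}
boundary = {u, p, r, v, t, s} ∖ {} = {u, p, r, v, t, s}

int(A) = {}
cl(A)  = {u, p, r, v, t, s}
∂A     = {u, p, r, v, t, s}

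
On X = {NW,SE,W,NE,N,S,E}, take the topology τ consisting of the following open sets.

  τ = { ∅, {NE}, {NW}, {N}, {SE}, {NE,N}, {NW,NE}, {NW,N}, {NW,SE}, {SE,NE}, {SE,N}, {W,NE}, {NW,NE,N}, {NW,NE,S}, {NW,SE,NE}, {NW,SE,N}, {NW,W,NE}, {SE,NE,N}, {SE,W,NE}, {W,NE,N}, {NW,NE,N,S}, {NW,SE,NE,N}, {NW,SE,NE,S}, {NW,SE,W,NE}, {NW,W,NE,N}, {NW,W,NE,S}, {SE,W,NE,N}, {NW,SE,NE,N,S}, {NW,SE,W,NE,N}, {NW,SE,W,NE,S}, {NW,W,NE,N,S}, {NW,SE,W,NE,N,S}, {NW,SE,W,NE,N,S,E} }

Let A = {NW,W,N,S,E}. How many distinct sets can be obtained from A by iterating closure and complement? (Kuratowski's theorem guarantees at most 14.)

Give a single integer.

6

complement {SE,NE}; its interior {SE,NE}; cl(A) = X∖{SE,NE} = {NW,W,N,S,E}
With k = closure, c = complement:
  1. A     = {NW,W,N,S,E}
  2. cA    = {SE,NE}
  3. kcA   = {SE,W,NE,S,E}
  4. ckcA  = {NW,N}
  5. kckcA = {NW,N,S,E}
  6. ckckcA = {SE,W,NE}
k, c of each give nothing new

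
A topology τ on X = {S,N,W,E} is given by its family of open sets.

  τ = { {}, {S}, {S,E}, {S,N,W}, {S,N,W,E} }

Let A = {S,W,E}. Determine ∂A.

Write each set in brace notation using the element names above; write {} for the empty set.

{N,W}

open subsets of A: {}, {S}, {S,E}; so int(A) = {S,E}
closure: X∖int(X∖A) = X∖{} = {S,N,W,E}
∂A = {S,N,W,E} minus {S,E} = {N,W}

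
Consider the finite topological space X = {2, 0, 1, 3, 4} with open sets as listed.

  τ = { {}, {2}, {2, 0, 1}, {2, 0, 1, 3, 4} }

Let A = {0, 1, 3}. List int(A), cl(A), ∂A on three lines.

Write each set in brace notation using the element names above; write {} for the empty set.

U open, U⊆A: {}. int(A) = ⋃ = {}
X∖A={2, 4}, int(X∖A)={2}, hence cl(A)={0, 1, 3, 4}
∂A: remove int from cl → {0, 1, 3, 4}

int(A) = {}
cl(A)  = {0, 1, 3, 4}
∂A     = {0, 1, 3, 4}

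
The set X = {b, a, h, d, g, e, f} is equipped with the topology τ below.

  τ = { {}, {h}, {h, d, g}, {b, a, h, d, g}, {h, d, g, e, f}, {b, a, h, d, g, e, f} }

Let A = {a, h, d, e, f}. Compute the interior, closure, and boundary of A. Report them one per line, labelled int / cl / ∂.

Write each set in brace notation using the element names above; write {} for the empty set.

open subsets of A: {}, {h}; so int(A) = {h}
closure: X∖int(X∖A) = X∖{} = {b, a, h, d, g, e, f}
∂A = {b, a, h, d, g, e, f} minus {h} = {b, a, d, g, e, f}

int(A) = {h}
cl(A)  = {b, a, h, d, g, e, f}
∂A     = {b, a, d, g, e, f}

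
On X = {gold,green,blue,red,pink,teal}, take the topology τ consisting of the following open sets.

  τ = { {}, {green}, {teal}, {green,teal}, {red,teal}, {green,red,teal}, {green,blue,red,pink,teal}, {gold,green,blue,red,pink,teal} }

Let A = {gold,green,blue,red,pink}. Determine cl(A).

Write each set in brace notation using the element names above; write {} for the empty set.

{gold,green,blue,red,pink}

complement {teal}; its interior {teal}; cl(A) = X∖{teal} = {gold,green,blue,red,pink}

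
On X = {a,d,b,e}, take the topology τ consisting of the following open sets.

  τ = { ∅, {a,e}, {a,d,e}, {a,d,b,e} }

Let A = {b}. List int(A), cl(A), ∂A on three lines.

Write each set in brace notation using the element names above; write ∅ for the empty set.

int(A) = ∅
cl(A)  = {b}
∂A     = {b}

opens ⊆ A: ∅; union → int = ∅
complement {a,d,e}; its interior {a,d,e}; cl(A) = X∖{a,d,e} = {b}
boundary = {b} ∖ ∅ = {b}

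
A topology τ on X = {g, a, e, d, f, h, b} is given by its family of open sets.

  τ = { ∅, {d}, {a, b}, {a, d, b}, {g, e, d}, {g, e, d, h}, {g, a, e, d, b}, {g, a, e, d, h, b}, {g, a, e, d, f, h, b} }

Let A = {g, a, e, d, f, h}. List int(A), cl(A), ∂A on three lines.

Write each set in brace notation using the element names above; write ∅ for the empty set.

int(A) = {g, e, d, h}
cl(A)  = {g, a, e, d, f, h, b}
∂A     = {a, f, b}

opens ⊆ A: ∅, {d}, {g, e, d}, {g, e, d, h}; union → int = {g, e, d, h}
complement {b}; its interior ∅; cl(A) = X∖∅ = {g, a, e, d, f, h, b}
boundary = {g, a, e, d, f, h, b} ∖ {g, e, d, h} = {a, f, b}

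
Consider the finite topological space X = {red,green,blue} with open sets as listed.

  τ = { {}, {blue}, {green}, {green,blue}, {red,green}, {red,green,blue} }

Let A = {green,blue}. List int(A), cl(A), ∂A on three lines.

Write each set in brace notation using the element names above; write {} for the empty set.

interior: largest open inside A is {green,blue} (from {}, {blue}, {green}, {green,blue})
cl via duality: int({red}) = {}, so X∖{} = {red,green,blue}
cl∖int = {red}

int(A) = {green,blue}
cl(A)  = {red,green,blue}
∂A     = {red}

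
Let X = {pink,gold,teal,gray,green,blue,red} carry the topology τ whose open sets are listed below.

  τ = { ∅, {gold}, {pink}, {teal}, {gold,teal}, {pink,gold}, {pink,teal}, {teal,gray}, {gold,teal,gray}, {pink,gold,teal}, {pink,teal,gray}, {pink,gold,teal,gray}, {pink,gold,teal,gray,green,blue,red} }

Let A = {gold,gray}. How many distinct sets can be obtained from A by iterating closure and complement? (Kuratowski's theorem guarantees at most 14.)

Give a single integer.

X∖A={pink,teal,green,blue,red}, int(X∖A)={pink,teal}, hence cl(A)={gold,gray,green,blue,red}
Orbit (k=closure, c=complement):
  1. A     = {gold,gray}
  2. kA    = {gold,gray,green,blue,red}
  3. cA    = {pink,teal,green,blue,red}
  4. ckA   = {pink,teal}
  5. kcA   = {pink,teal,gray,green,blue,red}
  6. ckcA  = {gold}
  7. kckcA = {gold,green,blue,red}
  8. ckckcA = {pink,teal,gray}
(closed under both — stop)

8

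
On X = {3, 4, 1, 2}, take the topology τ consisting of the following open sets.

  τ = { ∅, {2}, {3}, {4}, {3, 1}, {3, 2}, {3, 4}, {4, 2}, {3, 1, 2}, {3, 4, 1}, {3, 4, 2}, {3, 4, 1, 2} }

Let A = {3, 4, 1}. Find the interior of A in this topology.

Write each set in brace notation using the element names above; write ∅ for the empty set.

{3, 4, 1}

open subsets of A: ∅, {4}, {3}, {3, 4}, {3, 1}, {3, 4, 1}; so int(A) = {3, 4, 1}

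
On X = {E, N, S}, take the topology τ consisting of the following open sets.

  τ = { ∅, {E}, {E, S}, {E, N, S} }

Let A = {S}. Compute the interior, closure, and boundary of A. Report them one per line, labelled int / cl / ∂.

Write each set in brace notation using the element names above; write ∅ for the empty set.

int(A) = ∅
cl(A)  = {N, S}
∂A     = {N, S}

interior: largest open inside A is ∅ (from ∅)
cl via duality: int({E, N}) = {E}, so X∖{E} = {N, S}
cl∖int = {N, S}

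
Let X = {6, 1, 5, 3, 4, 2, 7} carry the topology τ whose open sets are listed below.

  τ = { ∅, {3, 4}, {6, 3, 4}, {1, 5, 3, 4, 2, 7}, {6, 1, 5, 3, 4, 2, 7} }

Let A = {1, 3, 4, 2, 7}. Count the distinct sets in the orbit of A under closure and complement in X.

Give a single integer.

complement {6, 5}; its interior ∅; cl(A) = X∖∅ = {6, 1, 5, 3, 4, 2, 7}
With k = closure, c = complement:
  1. A     = {1, 3, 4, 2, 7}
  2. kA    = {6, 1, 5, 3, 4, 2, 7}
  3. cA    = {6, 5}
  4. ckA   = ∅
  5. kcA   = {6, 1, 5, 2, 7}
  6. ckcA  = {3, 4}
k, c of each give nothing new

6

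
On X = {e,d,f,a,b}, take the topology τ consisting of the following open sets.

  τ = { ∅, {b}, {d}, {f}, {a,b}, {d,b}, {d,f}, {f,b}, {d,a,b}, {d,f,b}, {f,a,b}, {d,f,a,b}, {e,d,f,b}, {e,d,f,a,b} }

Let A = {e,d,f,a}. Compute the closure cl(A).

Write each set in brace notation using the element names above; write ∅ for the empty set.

{e,d,f,a}

cl via duality: int({b}) = {b}, so X∖{b} = {e,d,f,a}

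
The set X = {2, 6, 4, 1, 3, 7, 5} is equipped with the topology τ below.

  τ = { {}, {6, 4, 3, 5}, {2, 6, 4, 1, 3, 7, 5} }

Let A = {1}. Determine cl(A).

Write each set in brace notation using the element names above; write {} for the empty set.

X∖A={2, 6, 4, 3, 7, 5}, int(X∖A)={6, 4, 3, 5}, hence cl(A)={2, 1, 7}

{2, 1, 7}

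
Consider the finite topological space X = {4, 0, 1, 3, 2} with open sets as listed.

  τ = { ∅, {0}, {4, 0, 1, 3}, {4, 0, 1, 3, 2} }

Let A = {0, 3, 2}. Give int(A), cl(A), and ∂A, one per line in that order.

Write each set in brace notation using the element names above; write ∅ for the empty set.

opens ⊆ A: ∅, {0}; union → int = {0}
complement {4, 1}; its interior ∅; cl(A) = X∖∅ = {4, 0, 1, 3, 2}
boundary = {4, 0, 1, 3, 2} ∖ {0} = {4, 1, 3, 2}

int(A) = {0}
cl(A)  = {4, 0, 1, 3, 2}
∂A     = {4, 1, 3, 2}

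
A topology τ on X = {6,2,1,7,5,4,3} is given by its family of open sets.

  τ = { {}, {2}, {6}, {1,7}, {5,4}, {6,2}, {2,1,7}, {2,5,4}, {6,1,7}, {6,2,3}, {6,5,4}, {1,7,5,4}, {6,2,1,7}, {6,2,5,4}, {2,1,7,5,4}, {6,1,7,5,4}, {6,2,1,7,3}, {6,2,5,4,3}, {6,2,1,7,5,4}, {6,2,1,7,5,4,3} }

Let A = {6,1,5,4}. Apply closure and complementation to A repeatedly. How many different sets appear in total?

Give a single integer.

X∖A={2,7,3}, int(X∖A)={2}, hence cl(A)={6,1,7,5,4,3}
Orbit (k=closure, c=complement):
  1. A     = {6,1,5,4}
  2. kA    = {6,1,7,5,4,3}
  3. cA    = {2,7,3}
  4. ckA   = {2}
  5. kcA   = {2,1,7,3}
  6. kckA  = {2,3}
  7. ckcA  = {6,5,4}
  8. ckckA = {6,1,7,5,4}
  9. kckcA = {6,5,4,3}
  10. ckckcA = {2,1,7}
(closed under both — stop)

10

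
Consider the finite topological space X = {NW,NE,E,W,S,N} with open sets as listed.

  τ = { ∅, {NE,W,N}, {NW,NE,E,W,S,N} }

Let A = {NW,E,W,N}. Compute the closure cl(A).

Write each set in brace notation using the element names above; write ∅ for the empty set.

cl via duality: int({NE,S}) = ∅, so X∖∅ = {NW,NE,E,W,S,N}

{NW,NE,E,W,S,N}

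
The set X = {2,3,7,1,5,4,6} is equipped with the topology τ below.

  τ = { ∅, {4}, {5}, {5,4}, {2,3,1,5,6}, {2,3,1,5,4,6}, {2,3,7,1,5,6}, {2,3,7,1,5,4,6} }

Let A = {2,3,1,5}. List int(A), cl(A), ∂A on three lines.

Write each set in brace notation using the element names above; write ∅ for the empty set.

opens ⊆ A: ∅, {5}; union → int = {5}
complement {7,4,6}; its interior {4}; cl(A) = X∖{4} = {2,3,7,1,5,6}
boundary = {2,3,7,1,5,6} ∖ {5} = {2,3,7,1,6}

int(A) = {5}
cl(A)  = {2,3,7,1,5,6}
∂A     = {2,3,7,1,6}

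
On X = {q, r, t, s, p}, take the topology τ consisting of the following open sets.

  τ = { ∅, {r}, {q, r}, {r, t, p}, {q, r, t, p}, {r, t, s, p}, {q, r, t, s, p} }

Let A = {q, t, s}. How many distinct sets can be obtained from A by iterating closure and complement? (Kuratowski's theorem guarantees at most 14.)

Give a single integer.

closure: X∖int(X∖A) = X∖{r} = {q, t, s, p}
Let k=closure and c=complement:
  1. A     = {q, t, s}
  2. kA    = {q, t, s, p}
  3. cA    = {r, p}
  4. ckA   = {r}
  5. kcA   = {q, r, t, s, p}
  6. ckcA  = ∅
— saturated at 6

6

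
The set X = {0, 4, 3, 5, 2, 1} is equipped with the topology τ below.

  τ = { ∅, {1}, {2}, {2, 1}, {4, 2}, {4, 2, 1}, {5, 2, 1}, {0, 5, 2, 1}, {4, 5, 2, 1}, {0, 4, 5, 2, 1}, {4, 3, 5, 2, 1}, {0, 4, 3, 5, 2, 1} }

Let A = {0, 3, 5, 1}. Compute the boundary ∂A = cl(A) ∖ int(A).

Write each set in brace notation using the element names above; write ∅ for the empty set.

interior: largest open inside A is {1} (from ∅, {1})
cl via duality: int({4, 2}) = {4, 2}, so X∖{4, 2} = {0, 3, 5, 1}
cl∖int = {0, 3, 5}

{0, 3, 5}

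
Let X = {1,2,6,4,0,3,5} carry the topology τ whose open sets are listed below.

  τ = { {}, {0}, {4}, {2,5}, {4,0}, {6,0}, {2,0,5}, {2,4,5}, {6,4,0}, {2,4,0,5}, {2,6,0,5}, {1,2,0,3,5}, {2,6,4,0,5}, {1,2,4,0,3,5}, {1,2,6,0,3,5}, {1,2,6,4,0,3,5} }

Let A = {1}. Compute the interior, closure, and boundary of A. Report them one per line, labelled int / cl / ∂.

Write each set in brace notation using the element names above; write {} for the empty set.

int(A) = {}
cl(A)  = {1,3}
∂A     = {1,3}

open subsets of A: {}; so int(A) = {}
closure: X∖int(X∖A) = X∖{2,6,4,0,5} = {1,3}
∂A = {1,3} minus {} = {1,3}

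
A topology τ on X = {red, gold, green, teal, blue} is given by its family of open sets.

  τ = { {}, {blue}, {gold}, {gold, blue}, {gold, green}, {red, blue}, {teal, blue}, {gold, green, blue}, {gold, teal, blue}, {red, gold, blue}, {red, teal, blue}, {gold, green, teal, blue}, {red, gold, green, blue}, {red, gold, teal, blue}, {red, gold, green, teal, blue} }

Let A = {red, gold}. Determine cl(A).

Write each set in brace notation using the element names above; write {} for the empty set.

{red, gold, green}

complement {green, teal, blue}; its interior {teal, blue}; cl(A) = X∖{teal, blue} = {red, gold, green}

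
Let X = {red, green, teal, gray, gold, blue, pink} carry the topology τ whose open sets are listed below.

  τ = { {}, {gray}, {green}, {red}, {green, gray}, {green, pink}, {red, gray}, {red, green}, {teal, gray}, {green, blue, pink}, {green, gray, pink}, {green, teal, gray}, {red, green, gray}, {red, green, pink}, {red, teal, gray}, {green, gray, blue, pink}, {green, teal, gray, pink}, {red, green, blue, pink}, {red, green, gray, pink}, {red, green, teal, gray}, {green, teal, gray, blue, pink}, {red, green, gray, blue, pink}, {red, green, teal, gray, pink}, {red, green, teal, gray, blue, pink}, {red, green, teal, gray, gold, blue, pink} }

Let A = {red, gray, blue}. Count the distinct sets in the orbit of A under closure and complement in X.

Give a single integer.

closure: X∖int(X∖A) = X∖{green, pink} = {red, teal, gray, gold, blue}
Let k=closure and c=complement:
  1. A     = {red, gray, blue}
  2. kA    = {red, teal, gray, gold, blue}
  3. cA    = {green, teal, gold, pink}
  4. ckA   = {green, pink}
  5. kcA   = {green, teal, gold, blue, pink}
  6. kckA  = {green, gold, blue, pink}
  7. ckcA  = {red, gray}
  8. ckckA = {red, teal, gray}
  9. kckcA = {red, teal, gray, gold}
  10. ckckcA = {green, blue, pink}
— saturated at 10

10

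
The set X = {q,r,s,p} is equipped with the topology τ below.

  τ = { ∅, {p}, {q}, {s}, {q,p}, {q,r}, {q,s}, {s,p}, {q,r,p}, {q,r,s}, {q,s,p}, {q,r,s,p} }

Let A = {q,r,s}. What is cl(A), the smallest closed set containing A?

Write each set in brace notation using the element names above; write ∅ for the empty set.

{q,r,s}

cl via duality: int({p}) = {p}, so X∖{p} = {q,r,s}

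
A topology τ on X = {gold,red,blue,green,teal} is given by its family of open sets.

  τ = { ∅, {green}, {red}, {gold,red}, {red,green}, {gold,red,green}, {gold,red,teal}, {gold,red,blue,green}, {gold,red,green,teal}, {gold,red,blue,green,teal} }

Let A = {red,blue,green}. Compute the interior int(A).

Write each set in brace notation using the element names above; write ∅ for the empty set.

{red,green}

interior: largest open inside A is {red,green} (from ∅, {red}, {green}, {red,green})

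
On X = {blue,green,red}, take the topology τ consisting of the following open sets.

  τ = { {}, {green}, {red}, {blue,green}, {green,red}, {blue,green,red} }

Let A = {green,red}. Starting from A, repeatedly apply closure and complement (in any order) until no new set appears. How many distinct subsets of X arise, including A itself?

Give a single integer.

4

cl via duality: int({blue}) = {}, so X∖{} = {blue,green,red}
Write k for closure, c for complement:
  1. A     = {green,red}
  2. kA    = {blue,green,red}
  3. cA    = {blue}
  4. ckA   = {}
applying k or c yields no new set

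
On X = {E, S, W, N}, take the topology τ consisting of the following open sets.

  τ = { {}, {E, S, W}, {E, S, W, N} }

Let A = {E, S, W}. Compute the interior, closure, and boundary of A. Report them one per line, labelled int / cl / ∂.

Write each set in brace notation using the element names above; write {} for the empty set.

interior: largest open inside A is {E, S, W} (from {}, {E, S, W})
cl via duality: int({N}) = {}, so X∖{} = {E, S, W, N}
cl∖int = {N}

int(A) = {E, S, W}
cl(A)  = {E, S, W, N}
∂A     = {N}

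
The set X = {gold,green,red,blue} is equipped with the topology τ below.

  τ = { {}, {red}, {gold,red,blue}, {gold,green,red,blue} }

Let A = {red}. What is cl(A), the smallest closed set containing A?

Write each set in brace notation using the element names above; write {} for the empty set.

X∖A={gold,green,blue}, int(X∖A)={}, hence cl(A)={gold,green,red,blue}

{gold,green,red,blue}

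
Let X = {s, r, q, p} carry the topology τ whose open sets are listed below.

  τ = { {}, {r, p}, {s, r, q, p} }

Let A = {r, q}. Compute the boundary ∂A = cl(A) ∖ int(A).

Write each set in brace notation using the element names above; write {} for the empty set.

{s, r, q, p}

open subsets of A: {}; so int(A) = {}
closure: X∖int(X∖A) = X∖{} = {s, r, q, p}
∂A = {s, r, q, p} minus {} = {s, r, q, p}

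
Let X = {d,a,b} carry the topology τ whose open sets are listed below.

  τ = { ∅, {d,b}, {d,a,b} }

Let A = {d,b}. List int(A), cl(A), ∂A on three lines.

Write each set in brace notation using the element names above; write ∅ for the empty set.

int(A) = {d,b}
cl(A)  = {d,a,b}
∂A     = {a}

open subsets of A: ∅, {d,b}; so int(A) = {d,b}
closure: X∖int(X∖A) = X∖∅ = {d,a,b}
∂A = {d,a,b} minus {d,b} = {a}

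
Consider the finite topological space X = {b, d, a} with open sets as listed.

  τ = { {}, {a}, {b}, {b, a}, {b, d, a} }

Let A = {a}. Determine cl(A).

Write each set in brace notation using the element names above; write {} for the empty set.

closure: X∖int(X∖A) = X∖{b} = {d, a}

{d, a}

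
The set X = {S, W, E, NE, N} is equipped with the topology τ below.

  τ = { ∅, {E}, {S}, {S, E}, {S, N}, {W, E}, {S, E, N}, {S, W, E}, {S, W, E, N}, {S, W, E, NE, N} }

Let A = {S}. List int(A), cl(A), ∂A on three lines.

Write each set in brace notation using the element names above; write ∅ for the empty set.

int(A) = {S}
cl(A)  = {S, NE, N}
∂A     = {NE, N}

open subsets of A: ∅, {S}; so int(A) = {S}
closure: X∖int(X∖A) = X∖{W, E} = {S, NE, N}
∂A = {S, NE, N} minus {S} = {NE, N}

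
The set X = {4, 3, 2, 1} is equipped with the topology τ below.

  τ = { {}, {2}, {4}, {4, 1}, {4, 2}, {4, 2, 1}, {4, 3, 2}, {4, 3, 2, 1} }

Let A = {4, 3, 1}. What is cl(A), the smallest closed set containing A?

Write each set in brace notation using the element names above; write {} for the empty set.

cl via duality: int({2}) = {2}, so X∖{2} = {4, 3, 1}

{4, 3, 1}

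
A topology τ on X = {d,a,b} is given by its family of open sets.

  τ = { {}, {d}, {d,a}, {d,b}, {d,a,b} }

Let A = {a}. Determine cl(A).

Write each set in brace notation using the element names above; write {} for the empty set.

{a}

cl via duality: int({d,b}) = {d,b}, so X∖{d,b} = {a}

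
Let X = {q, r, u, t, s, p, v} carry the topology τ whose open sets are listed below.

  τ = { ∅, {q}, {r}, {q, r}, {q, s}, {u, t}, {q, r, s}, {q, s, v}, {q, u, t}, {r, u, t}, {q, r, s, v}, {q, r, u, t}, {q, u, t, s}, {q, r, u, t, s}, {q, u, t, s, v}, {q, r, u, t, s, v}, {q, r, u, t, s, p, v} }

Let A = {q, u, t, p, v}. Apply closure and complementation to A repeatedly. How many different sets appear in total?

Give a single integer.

8

complement {r, s}; its interior {r}; cl(A) = X∖{r} = {q, u, t, s, p, v}
With k = closure, c = complement:
  1. A     = {q, u, t, p, v}
  2. kA    = {q, u, t, s, p, v}
  3. cA    = {r, s}
  4. ckA   = {r}
  5. kcA   = {r, s, p, v}
  6. kckA  = {r, p}
  7. ckcA  = {q, u, t}
  8. ckckA = {q, u, t, s, v}
k, c of each give nothing new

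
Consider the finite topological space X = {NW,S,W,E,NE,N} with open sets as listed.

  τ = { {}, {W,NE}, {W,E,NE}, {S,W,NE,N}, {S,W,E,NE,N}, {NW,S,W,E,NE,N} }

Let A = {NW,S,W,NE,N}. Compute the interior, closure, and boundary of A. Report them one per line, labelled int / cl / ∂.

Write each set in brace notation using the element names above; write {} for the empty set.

int(A) = {S,W,NE,N}
cl(A)  = {NW,S,W,E,NE,N}
∂A     = {NW,E}

interior: largest open inside A is {S,W,NE,N} (from {}, {W,NE}, {S,W,NE,N})
cl via duality: int({E}) = {}, so X∖{} = {NW,S,W,E,NE,N}
cl∖int = {NW,E}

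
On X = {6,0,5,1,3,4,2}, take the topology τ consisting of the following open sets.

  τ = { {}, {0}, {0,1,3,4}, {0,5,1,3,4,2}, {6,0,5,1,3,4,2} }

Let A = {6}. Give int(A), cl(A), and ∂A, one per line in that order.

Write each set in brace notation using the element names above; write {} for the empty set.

int(A) = {}
cl(A)  = {6}
∂A     = {6}

opens ⊆ A: {}; union → int = {}
complement {0,5,1,3,4,2}; its interior {0,5,1,3,4,2}; cl(A) = X∖{0,5,1,3,4,2} = {6}
boundary = {6} ∖ {} = {6}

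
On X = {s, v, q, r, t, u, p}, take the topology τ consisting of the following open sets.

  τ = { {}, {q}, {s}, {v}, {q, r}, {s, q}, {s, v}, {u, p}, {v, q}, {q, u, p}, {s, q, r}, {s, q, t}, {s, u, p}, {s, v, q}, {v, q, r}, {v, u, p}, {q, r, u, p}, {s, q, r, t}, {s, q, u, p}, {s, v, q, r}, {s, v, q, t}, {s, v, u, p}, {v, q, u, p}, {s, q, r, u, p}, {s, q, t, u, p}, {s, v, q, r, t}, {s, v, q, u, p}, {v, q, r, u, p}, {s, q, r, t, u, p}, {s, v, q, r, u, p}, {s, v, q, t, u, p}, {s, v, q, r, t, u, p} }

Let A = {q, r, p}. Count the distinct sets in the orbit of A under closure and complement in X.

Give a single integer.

10

cl via duality: int({s, v, t, u}) = {s, v}, so X∖{s, v} = {q, r, t, u, p}
Write k for closure, c for complement:
  1. A     = {q, r, p}
  2. kA    = {q, r, t, u, p}
  3. cA    = {s, v, t, u}
  4. ckA   = {s, v}
  5. kcA   = {s, v, t, u, p}
  6. kckA  = {s, v, t}
  7. ckcA  = {q, r}
  8. ckckA = {q, r, u, p}
  9. kckcA = {q, r, t}
  10. ckckcA = {s, v, u, p}
applying k or c yields no new set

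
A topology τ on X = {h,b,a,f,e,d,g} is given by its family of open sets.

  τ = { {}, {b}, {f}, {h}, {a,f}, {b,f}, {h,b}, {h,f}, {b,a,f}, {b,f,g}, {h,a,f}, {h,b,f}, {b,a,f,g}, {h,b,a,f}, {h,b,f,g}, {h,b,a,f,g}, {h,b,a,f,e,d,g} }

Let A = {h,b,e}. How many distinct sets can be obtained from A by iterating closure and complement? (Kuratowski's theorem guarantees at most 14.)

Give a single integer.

closure: X∖int(X∖A) = X∖{a,f} = {h,b,e,d,g}
Let k=closure and c=complement:
  1. A     = {h,b,e}
  2. kA    = {h,b,e,d,g}
  3. cA    = {a,f,d,g}
  4. ckA   = {a,f}
  5. kcA   = {a,f,e,d,g}
  6. ckcA  = {h,b}
— saturated at 6

6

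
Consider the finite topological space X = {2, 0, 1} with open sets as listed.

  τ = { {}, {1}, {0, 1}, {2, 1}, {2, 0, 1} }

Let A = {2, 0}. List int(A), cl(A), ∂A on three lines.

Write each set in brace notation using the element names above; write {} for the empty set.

open subsets of A: {}; so int(A) = {}
closure: X∖int(X∖A) = X∖{1} = {2, 0}
∂A = {2, 0} minus {} = {2, 0}

int(A) = {}
cl(A)  = {2, 0}
∂A     = {2, 0}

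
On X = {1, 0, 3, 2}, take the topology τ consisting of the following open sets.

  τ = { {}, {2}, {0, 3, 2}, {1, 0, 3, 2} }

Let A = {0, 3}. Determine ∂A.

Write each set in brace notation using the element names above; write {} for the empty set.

U open, U⊆A: {}. int(A) = ⋃ = {}
X∖A={1, 2}, int(X∖A)={2}, hence cl(A)={1, 0, 3}
∂A: remove int from cl → {1, 0, 3}

{1, 0, 3}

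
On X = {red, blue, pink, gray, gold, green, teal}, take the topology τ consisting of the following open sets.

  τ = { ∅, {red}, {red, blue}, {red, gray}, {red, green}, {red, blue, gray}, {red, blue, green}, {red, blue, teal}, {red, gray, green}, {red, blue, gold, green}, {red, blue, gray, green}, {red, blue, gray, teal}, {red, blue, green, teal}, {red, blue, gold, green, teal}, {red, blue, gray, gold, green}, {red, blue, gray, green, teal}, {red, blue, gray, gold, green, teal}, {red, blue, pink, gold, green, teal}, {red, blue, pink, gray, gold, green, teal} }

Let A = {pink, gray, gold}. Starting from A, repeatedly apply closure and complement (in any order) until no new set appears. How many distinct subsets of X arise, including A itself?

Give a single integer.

complement {red, blue, green, teal}; its interior {red, blue, green, teal}; cl(A) = X∖{red, blue, green, teal} = {pink, gray, gold}
With k = closure, c = complement:
  1. A     = {pink, gray, gold}
  2. cA    = {red, blue, green, teal}
  3. kcA   = {red, blue, pink, gray, gold, green, teal}
  4. ckcA  = ∅
k, c of each give nothing new

4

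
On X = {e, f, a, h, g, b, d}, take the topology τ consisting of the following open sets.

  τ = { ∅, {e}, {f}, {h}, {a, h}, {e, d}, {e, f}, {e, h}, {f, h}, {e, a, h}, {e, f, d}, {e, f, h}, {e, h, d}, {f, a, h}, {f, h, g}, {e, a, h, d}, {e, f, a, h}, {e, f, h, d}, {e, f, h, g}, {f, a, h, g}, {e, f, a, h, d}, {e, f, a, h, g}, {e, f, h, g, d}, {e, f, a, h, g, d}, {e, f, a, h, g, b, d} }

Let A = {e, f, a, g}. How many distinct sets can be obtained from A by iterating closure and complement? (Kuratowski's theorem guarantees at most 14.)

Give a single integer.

X∖A={h, b, d}, int(X∖A)={h}, hence cl(A)={e, f, a, g, b, d}
Orbit (k=closure, c=complement):
  1. A     = {e, f, a, g}
  2. kA    = {e, f, a, g, b, d}
  3. cA    = {h, b, d}
  4. ckA   = {h}
  5. kcA   = {a, h, g, b, d}
  6. kckA  = {a, h, g, b}
  7. ckcA  = {e, f}
  8. ckckA = {e, f, d}
  9. kckcA = {e, f, g, b, d}
  10. ckckcA = {a, h}
(closed under both — stop)

10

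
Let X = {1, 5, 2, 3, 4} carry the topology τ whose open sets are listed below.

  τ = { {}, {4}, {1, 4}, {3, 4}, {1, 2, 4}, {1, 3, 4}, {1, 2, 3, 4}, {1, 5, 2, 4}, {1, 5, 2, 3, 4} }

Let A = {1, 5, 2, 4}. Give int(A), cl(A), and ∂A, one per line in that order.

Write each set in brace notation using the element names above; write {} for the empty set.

open subsets of A: {}, {4}, {1, 4}, {1, 2, 4}, {1, 5, 2, 4}; so int(A) = {1, 5, 2, 4}
closure: X∖int(X∖A) = X∖{} = {1, 5, 2, 3, 4}
∂A = {1, 5, 2, 3, 4} minus {1, 5, 2, 4} = {3}

int(A) = {1, 5, 2, 4}
cl(A)  = {1, 5, 2, 3, 4}
∂A     = {3}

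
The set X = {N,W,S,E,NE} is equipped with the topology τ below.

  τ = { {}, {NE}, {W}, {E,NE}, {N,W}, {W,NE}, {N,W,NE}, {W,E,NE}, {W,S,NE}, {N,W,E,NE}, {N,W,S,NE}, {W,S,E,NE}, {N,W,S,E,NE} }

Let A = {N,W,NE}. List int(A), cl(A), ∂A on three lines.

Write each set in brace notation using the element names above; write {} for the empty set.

open subsets of A: {}, {NE}, {W}, {W,NE}, {N,W}, {N,W,NE}; so int(A) = {N,W,NE}
closure: X∖int(X∖A) = X∖{} = {N,W,S,E,NE}
∂A = {N,W,S,E,NE} minus {N,W,NE} = {S,E}

int(A) = {N,W,NE}
cl(A)  = {N,W,S,E,NE}
∂A     = {S,E}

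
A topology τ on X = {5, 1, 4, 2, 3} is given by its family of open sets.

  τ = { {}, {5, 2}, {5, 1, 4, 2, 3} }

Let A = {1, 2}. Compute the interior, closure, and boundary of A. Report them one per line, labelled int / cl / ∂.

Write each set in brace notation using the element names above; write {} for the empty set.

int(A) = {}
cl(A)  = {5, 1, 4, 2, 3}
∂A     = {5, 1, 4, 2, 3}

U open, U⊆A: {}. int(A) = ⋃ = {}
X∖A={5, 4, 3}, int(X∖A)={}, hence cl(A)={5, 1, 4, 2, 3}
∂A: remove int from cl → {5, 1, 4, 2, 3}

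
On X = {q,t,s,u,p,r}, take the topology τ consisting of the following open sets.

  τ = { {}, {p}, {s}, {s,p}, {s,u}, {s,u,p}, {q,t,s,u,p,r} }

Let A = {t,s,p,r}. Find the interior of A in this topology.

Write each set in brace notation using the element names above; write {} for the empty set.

open subsets of A: {}, {s}, {p}, {s,p}; so int(A) = {s,p}

{s,p}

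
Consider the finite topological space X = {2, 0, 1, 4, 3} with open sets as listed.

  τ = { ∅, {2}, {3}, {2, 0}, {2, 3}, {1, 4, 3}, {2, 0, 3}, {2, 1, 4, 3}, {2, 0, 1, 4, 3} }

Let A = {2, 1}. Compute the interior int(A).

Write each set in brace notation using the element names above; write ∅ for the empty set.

open subsets of A: ∅, {2}; so int(A) = {2}

{2}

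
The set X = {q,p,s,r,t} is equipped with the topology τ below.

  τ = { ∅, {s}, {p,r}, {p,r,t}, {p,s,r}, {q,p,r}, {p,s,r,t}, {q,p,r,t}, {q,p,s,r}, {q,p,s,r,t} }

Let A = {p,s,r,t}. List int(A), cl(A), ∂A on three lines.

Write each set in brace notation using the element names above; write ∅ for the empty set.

open subsets of A: ∅, {s}, {p,r}, {p,r,t}, {p,s,r}, {p,s,r,t}; so int(A) = {p,s,r,t}
closure: X∖int(X∖A) = X∖∅ = {q,p,s,r,t}
∂A = {q,p,s,r,t} minus {p,s,r,t} = {q}

int(A) = {p,s,r,t}
cl(A)  = {q,p,s,r,t}
∂A     = {q}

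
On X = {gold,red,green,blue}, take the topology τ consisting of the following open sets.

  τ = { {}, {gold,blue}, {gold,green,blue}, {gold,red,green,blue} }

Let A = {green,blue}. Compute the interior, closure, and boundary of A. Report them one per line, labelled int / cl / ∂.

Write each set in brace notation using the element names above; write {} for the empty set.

interior: largest open inside A is {} (from {})
cl via duality: int({gold,red}) = {}, so X∖{} = {gold,red,green,blue}
cl∖int = {gold,red,green,blue}

int(A) = {}
cl(A)  = {gold,red,green,blue}
∂A     = {gold,red,green,blue}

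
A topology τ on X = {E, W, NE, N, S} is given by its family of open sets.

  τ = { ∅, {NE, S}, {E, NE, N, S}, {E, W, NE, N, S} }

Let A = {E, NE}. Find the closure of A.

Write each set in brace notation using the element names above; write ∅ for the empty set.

{E, W, NE, N, S}

complement {W, N, S}; its interior ∅; cl(A) = X∖∅ = {E, W, NE, N, S}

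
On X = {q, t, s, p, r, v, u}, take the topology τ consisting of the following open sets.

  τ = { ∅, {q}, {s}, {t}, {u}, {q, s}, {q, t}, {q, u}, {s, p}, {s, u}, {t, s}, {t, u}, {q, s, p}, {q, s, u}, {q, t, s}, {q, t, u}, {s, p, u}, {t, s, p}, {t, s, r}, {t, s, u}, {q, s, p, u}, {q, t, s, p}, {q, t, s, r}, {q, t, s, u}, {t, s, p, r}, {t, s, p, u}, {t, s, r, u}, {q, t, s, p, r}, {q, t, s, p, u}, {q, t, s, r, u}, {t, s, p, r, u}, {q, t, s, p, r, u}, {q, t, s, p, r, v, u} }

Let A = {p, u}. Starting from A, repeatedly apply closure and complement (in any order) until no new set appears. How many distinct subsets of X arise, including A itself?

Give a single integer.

8

complement {q, t, s, r, v}; its interior {q, t, s, r}; cl(A) = X∖{q, t, s, r} = {p, v, u}
With k = closure, c = complement:
  1. A     = {p, u}
  2. kA    = {p, v, u}
  3. cA    = {q, t, s, r, v}
  4. ckA   = {q, t, s, r}
  5. kcA   = {q, t, s, p, r, v}
  6. ckcA  = {u}
  7. kckcA = {v, u}
  8. ckckcA = {q, t, s, p, r}
k, c of each give nothing new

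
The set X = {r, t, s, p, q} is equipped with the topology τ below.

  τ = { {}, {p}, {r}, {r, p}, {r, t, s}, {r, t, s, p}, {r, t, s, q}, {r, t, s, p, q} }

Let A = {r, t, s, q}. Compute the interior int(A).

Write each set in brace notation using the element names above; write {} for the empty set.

interior: largest open inside A is {r, t, s, q} (from {}, {r}, {r, t, s}, {r, t, s, q})

{r, t, s, q}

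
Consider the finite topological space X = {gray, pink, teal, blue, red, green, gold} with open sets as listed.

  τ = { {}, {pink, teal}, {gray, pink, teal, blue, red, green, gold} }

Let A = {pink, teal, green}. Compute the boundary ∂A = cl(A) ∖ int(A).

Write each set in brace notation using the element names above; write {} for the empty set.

U open, U⊆A: {}, {pink, teal}. int(A) = ⋃ = {pink, teal}
X∖A={gray, blue, red, gold}, int(X∖A)={}, hence cl(A)={gray, pink, teal, blue, red, green, gold}
∂A: remove int from cl → {gray, blue, red, green, gold}

{gray, blue, red, green, gold}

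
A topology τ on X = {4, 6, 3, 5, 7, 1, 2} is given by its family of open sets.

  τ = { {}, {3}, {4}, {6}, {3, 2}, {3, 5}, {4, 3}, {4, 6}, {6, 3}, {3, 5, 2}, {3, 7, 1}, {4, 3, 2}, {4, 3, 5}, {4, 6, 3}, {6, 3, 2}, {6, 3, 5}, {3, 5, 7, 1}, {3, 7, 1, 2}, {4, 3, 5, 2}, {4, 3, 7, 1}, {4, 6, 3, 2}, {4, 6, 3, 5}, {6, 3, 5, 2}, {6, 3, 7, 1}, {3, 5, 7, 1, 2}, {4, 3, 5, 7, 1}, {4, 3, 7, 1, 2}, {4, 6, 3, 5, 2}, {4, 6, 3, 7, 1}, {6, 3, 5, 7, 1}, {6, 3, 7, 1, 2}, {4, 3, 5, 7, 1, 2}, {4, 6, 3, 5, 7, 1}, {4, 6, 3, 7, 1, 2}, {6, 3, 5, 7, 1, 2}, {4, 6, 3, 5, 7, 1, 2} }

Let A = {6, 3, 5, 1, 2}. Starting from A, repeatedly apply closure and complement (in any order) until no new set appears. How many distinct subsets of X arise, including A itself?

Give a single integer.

cl via duality: int({4, 7}) = {4}, so X∖{4} = {6, 3, 5, 7, 1, 2}
Write k for closure, c for complement:
  1. A     = {6, 3, 5, 1, 2}
  2. kA    = {6, 3, 5, 7, 1, 2}
  3. cA    = {4, 7}
  4. ckA   = {4}
  5. kcA   = {4, 7, 1}
  6. ckcA  = {6, 3, 5, 2}
applying k or c yields no new set

6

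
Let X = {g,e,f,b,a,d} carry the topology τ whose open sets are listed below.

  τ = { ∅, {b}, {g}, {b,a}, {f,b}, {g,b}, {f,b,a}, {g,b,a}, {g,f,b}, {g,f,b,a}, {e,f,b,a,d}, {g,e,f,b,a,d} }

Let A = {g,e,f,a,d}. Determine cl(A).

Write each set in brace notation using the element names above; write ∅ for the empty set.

cl via duality: int({b}) = {b}, so X∖{b} = {g,e,f,a,d}

{g,e,f,a,d}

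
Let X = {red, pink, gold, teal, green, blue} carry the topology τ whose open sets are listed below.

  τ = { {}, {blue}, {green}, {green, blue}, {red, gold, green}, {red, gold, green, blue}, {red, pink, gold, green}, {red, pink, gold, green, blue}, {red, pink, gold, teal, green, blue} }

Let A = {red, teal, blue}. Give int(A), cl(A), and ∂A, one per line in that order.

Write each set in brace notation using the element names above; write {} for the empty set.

int(A) = {blue}
cl(A)  = {red, pink, gold, teal, blue}
∂A     = {red, pink, gold, teal}

open subsets of A: {}, {blue}; so int(A) = {blue}
closure: X∖int(X∖A) = X∖{green} = {red, pink, gold, teal, blue}
∂A = {red, pink, gold, teal, blue} minus {blue} = {red, pink, gold, teal}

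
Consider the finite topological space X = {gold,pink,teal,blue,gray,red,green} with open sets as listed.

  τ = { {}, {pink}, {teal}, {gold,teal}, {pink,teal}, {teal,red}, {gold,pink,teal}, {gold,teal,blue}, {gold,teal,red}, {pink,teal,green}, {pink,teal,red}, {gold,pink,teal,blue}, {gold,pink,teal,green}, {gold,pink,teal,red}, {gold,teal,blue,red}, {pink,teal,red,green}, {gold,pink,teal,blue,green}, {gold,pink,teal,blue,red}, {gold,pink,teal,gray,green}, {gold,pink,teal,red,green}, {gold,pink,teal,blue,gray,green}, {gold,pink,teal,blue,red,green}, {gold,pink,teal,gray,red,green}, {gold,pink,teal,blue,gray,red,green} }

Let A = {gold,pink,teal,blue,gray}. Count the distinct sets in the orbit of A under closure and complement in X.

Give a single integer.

6

X∖A={red,green}, int(X∖A)={}, hence cl(A)={gold,pink,teal,blue,gray,red,green}
Orbit (k=closure, c=complement):
  1. A     = {gold,pink,teal,blue,gray}
  2. kA    = {gold,pink,teal,blue,gray,red,green}
  3. cA    = {red,green}
  4. ckA   = {}
  5. kcA   = {gray,red,green}
  6. ckcA  = {gold,pink,teal,blue}
(closed under both — stop)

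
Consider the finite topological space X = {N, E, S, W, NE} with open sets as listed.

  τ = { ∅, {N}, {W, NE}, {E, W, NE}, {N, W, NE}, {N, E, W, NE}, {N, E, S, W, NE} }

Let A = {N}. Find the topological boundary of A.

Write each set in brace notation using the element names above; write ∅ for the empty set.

opens ⊆ A: ∅, {N}; union → int = {N}
complement {E, S, W, NE}; its interior {E, W, NE}; cl(A) = X∖{E, W, NE} = {N, S}
boundary = {N, S} ∖ {N} = {S}

{S}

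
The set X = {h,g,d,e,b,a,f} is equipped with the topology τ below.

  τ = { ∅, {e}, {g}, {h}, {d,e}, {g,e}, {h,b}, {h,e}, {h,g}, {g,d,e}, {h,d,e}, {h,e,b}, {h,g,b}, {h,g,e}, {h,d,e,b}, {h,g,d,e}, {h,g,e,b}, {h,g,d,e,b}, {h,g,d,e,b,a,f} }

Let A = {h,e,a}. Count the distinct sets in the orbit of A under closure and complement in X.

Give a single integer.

complement {g,d,b,f}; its interior {g}; cl(A) = X∖{g} = {h,d,e,b,a,f}
With k = closure, c = complement:
  1. A     = {h,e,a}
  2. kA    = {h,d,e,b,a,f}
  3. cA    = {g,d,b,f}
  4. ckA   = {g}
  5. kcA   = {g,d,b,a,f}
  6. kckA  = {g,a,f}
  7. ckcA  = {h,e}
  8. ckckA = {h,d,e,b}
k, c of each give nothing new

8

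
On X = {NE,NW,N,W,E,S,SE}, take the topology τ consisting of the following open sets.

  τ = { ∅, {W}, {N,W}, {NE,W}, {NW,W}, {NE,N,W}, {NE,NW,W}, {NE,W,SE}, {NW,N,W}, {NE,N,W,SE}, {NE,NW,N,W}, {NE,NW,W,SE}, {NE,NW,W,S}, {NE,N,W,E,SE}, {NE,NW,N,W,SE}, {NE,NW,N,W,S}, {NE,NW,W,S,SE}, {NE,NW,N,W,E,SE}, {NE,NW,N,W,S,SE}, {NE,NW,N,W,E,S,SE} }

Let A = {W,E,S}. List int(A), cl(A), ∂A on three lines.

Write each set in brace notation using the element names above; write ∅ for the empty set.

int(A) = {W}
cl(A)  = {NE,NW,N,W,E,S,SE}
∂A     = {NE,NW,N,E,S,SE}

open subsets of A: ∅, {W}; so int(A) = {W}
closure: X∖int(X∖A) = X∖∅ = {NE,NW,N,W,E,S,SE}
∂A = {NE,NW,N,W,E,S,SE} minus {W} = {NE,NW,N,E,S,SE}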